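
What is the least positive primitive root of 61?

2

φ(61) = 61 − 1 = 60 = 2^2 · 3 · 5.
g is a primitive root iff g^(60/q) ≢ 1 (mod 61) for each prime q ∈ {2, 3, 5}.
g = 2: 2^30 ≡ 60; 2^20 ≡ 47; 2^12 ≡ 9 — none is 1, so 2 is a primitive root.
Hence the least primitive root of 61 is 2.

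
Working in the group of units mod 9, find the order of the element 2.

6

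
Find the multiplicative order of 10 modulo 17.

16

The order of 10 must divide φ(17) = 17 − 1 = 16 = 2^4.
Divisors of 16: 1, 2, 4, 8, 16.
Test each divisor d:
10^1 ≡ 10 (mod 17)
10^2 ≡ 15 (mod 17)
10^4 ≡ 4 (mod 17)
10^8 ≡ 16 (mod 17)
10^16 ≡ 1 (mod 17) ✓
Therefore the multiplicative order of 10 modulo 17 is 16.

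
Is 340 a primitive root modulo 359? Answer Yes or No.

φ(359) = 359 − 1 = 358 = 2 · 179.
Test 340^(358/q) mod 359 for each prime factor q of 358:
340^179 ≡ 1 (mod 359)  [q = 2: ≡ 1 ✗]
340^2 ≡ 2 (mod 359)  [q = 179: ≢ 1 ✓]
The check at q = 2 fails, so 340 generates a proper subgroup.

No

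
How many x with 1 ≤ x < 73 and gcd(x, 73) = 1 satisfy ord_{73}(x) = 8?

4

φ(73) = 73 − 1 = 72 = 2^3 · 3^2.
(Z/73Z)^× is cyclic (|G| = 72); a cyclic group of order m has exactly φ(d) elements of each order d | m, and none otherwise.
8 = 2^3 divides 72, and φ(8) = 4.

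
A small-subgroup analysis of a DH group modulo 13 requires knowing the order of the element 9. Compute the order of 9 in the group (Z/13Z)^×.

3

The order of 9 must divide φ(13) = 13 − 1 = 12 = 2^2 · 3.
Divisors of 12: 1, 2, 3, 4, 6, 12.
Test each divisor d:
9^1 ≡ 9 (mod 13)
9^2 ≡ 3 (mod 13)
9^3 ≡ 1 (mod 13) ✓
Hence ord(9) = 3.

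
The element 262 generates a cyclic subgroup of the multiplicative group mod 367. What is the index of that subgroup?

3

By Lagrange's theorem, ord_367(262) divides φ(367) = 367 − 1 = 366 = 2 · 3 · 61.
Divisors of 366: 1, 2, 3, 6, 61, 122, 183, 366.
Test each divisor d:
262^1 ≡ 262 (mod 367)
262^2 ≡ 15 (mod 367)
262^3 ≡ 260 (mod 367)
262^6 ≡ 72 (mod 367)
262^61 ≡ 366 (mod 367)
262^122 ≡ 1 (mod 367) ✓
Thus |⟨262⟩| = ord(262) = 122.
Index = |(Z/367Z)^×| / |⟨262⟩| = 366 / 122 = 3.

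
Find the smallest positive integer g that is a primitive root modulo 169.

φ(169) = φ(13^2) = 13·(13−1) = 156 = 2^2 · 3 · 13.
Test candidates g = 2, 3, … against the prime factors q ∈ {2, 3, 13} of φ(169): g is a generator iff g^(156/q) ≢ 1 for every such q.
g = 2: 2^78 ≡ 168; 2^52 ≡ 146; 2^12 ≡ 40 — none is 1, so 2 is a primitive root.
The smallest primitive root modulo 169 is 2.

2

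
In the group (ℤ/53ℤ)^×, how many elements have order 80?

φ(53) = 53 − 1 = 52 = 2^2 · 13.
(Z/53Z)^× is cyclic (|G| = 52); a cyclic group of order m has exactly φ(d) elements of each order d | m, and none otherwise.
Since 80 ∤ 52, the count is 0.

0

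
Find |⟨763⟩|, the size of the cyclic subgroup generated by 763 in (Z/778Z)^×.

ord(763) | φ(778) = φ(2)·φ(389) = 1·388 = 388 = 2^2 · 97.
Divisors of 388: 1, 2, 4, 97, 194, 388.
Evaluate successive powers at the divisors of 388:
763^1 ≡ 763 (mod 778)
763^2 ≡ 225 (mod 778)
763^4 ≡ 55 (mod 778)
763^97 ≡ 115 (mod 778)
763^194 ≡ 777 (mod 778)
763^388 ≡ 1 (mod 778) ✓
Hence ord(763) = 388.

388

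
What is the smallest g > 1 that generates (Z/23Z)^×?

φ(23) = 23 − 1 = 22 = 2 · 11.
Test candidates g = 2, 3, … against the prime factors q ∈ {2, 11} of φ(23): g is a generator iff g^(22/q) ≢ 1 for every such q.
g = 2: 2^11 ≡ 1 — hits 1, so not a primitive root.
g = 3: 3^11 ≡ 1 — hits 1, so not a primitive root.
g = 4: 4^11 ≡ 1 — hits 1, so not a primitive root.
g = 5: 5^11 ≡ 22; 5^2 ≡ 2 — none is 1, so 5 is a primitive root.
So 5 is the smallest generator of (Z/23Z)^×.

5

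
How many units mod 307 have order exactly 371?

0

φ(307) = 307 − 1 = 306 = 2 · 3^2 · 17.
Since (Z/307Z)^× is cyclic of order 306, the number of elements of order d is φ(d) when d | 306 and 0 otherwise.
Since 371 ∤ 306, the count is 0.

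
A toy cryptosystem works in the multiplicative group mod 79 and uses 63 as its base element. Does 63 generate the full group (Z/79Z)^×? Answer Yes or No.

Yes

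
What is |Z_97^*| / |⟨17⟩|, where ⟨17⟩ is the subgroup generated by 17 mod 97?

1

Since 17 ∈ (Z/97Z)^×, its order divides φ(97) = 97 − 1 = 96 = 2^5 · 3.
Divisors of 96: 1, 2, 3, 4, 6, 8, 12, 16, 24, 32, 48, 96.
Compute 17^d (mod 97) for the divisors d until we hit 1:
17^1 ≡ 17 (mod 97)
17^2 ≡ 95 (mod 97)
17^3 ≡ 63 (mod 97)
17^4 ≡ 4 (mod 97)
17^6 ≡ 89 (mod 97)
17^8 ≡ 16 (mod 97)
17^12 ≡ 64 (mod 97)
17^16 ≡ 62 (mod 97)
17^24 ≡ 22 (mod 97)
17^32 ≡ 61 (mod 97)
17^48 ≡ 96 (mod 97)
17^96 ≡ 1 (mod 97) ✓
The order of 17 is 96, so the subgroup it generates has 96 elements.
The index is φ(97) / ord(17) = 96 / 96 = 1.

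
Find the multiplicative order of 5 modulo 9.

The order of 5 must divide φ(9) = φ(3^2) = 3·(3−1) = 6 = 2 · 3.
Divisors of 6: 1, 2, 3, 6.
Check 5^d mod 9 for each divisor in increasing order:
5^1 ≡ 5 (mod 9)
5^2 ≡ 7 (mod 9)
5^3 ≡ 8 (mod 9)
5^6 ≡ 1 (mod 9) ✓
Hence ord(5) = 6.

6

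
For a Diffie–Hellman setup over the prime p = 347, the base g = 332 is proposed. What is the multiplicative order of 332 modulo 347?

173

Since 332 ∈ (Z/347Z)^×, its order divides φ(347) = 347 − 1 = 346 = 2 · 173.
Divisors of 346: 1, 2, 173, 346.
Check 332^d mod 347 for each divisor in increasing order:
332^1 ≡ 332 (mod 347)
332^2 ≡ 225 (mod 347)
332^173 ≡ 1 (mod 347) ✓
So ord_347(332) = 173.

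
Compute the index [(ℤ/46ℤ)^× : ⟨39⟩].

2

By Lagrange's theorem, ord_46(39) divides φ(46) = φ(2)·φ(23) = 1·22 = 22 = 2 · 11.
Divisors of 22: 1, 2, 11, 22.
Compute 39^d (mod 46) for the divisors d until we hit 1:
39^1 ≡ 39
39^2 ≡ 3
39^11 ≡ 1
Thus |⟨39⟩| = ord(39) = 11.
The index is φ(46) / ord(39) = 22 / 11 = 2.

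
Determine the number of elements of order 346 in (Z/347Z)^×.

172

φ(347) = 347 − 1 = 346 = 2 · 173.
(Z/347Z)^× is cyclic (|G| = 346); a cyclic group of order m has exactly φ(d) elements of each order d | m, and none otherwise.
346 = 2 · 173 divides 346, and φ(346) = 172.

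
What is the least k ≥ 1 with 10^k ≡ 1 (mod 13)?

6

The order of 10 must divide φ(13) = 13 − 1 = 12 = 2^2 · 3.
Divisors of 12: 1, 2, 3, 4, 6, 12.
Check 10^d mod 13 for each divisor in increasing order:
10^1 ≡ 10 (mod 13)
10^2 ≡ 9 (mod 13)
10^3 ≡ 12 (mod 13)
10^4 ≡ 3 (mod 13)
10^6 ≡ 1 (mod 13) ✓
Therefore the multiplicative order of 10 modulo 13 is 6.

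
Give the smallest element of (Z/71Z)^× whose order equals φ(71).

7

φ(71) = 71 − 1 = 70 = 2 · 5 · 7.
g is a primitive root iff g^(70/q) ≢ 1 (mod 71) for each prime q ∈ {2, 5, 7}.
g = 2: 2^35 ≡ 1 — hits 1, so not a primitive root.
g = 3: 3^35 ≡ 1 — hits 1, so not a primitive root.
g = 4: 4^35 ≡ 1 — hits 1, so not a primitive root.
g = 5: 5^35 ≡ 1 — hits 1, so not a primitive root.
g = 6: 6^35 ≡ 1 — hits 1, so not a primitive root.
g = 7: 7^35 ≡ 70; 7^14 ≡ 54; 7^10 ≡ 45 — none is 1, so 7 is a primitive root.
Hence the least primitive root of 71 is 7.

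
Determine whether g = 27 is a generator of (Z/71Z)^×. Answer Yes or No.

φ(71) = 71 − 1 = 70 = 2 · 5 · 7.
27 is a primitive root mod 71 iff 27^(φ(71)/q) ≢ 1 for every prime q | φ(71), i.e. q ∈ {2, 5, 7}.
27^35 ≡ 1 (mod 71)  [q = 2: ≡ 1 ✗]
27^14 ≡ 57 (mod 71)  [q = 5: ≢ 1 ✓]
27^10 ≡ 45 (mod 71)  [q = 7: ≢ 1 ✓]
The check at q = 2 fails, so 27 generates a proper subgroup.

No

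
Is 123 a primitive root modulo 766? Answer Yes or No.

Yes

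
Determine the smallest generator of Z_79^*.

3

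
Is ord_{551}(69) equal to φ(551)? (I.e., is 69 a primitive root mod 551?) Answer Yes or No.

551 = 19 · 29 is a product of two distinct odd primes, so (Z/551Z)^× ≅ (Z/19Z)^× × (Z/29Z)^× is not cyclic.
No primitive root modulo 551 exists; in particular 69 is not one.

No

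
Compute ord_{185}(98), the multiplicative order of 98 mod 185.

36

ord(98) | φ(185) = φ(5·37) = (5−1)·(37−1) = 4·36 = 144 = 2^4 · 3^2.
Divisors of 144: 1, 2, 3, 4, 6, 8, 9, 12, 16, 18, 24, 36, 48, 72, 144.
Compute 98^d (mod 185) for the divisors d until we hit 1:
98^1 ≡ 98
98^2 ≡ 169
98^3 ≡ 97
98^4 ≡ 71
98^6 ≡ 159
98^8 ≡ 46
98^9 ≡ 68
98^12 ≡ 121
98^16 ≡ 81
98^18 ≡ 184
98^24 ≡ 26
98^36 ≡ 1
Hence ord(98) = 36.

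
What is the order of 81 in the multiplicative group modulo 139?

ord(81) | φ(139) = 139 − 1 = 138 = 2 · 3 · 23.
Divisors of 138: 1, 2, 3, 6, 23, 46, 69, 138.
Test each divisor d:
81^1 ≡ 81
81^2 ≡ 28
81^3 ≡ 44
81^6 ≡ 129
81^23 ≡ 96
81^46 ≡ 42
81^69 ≡ 1
Hence ord(81) = 69.

69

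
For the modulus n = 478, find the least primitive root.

7

φ(478) = φ(2)·φ(239) = 1·238 = 238 = 2 · 7 · 17.
Test candidates g = 2, 3, … against the prime factors q ∈ {2, 7, 17} of φ(478): g is a generator iff g^(238/q) ≢ 1 for every such q.
g = 2: gcd(2, 478) = 2 > 1, not a unit — skip.
g = 3: 3^119 ≡ 1 — hits 1, so not a primitive root.
g = 4: gcd(4, 478) = 2 > 1, not a unit — skip.
g = 5: 5^119 ≡ 1 — hits 1, so not a primitive root.
g = 6: gcd(6, 478) = 2 > 1, not a unit — skip.
g = 7: 7^119 ≡ 477; 7^34 ≡ 263; 7^14 ≡ 211 — none is 1, so 7 is a primitive root.
So 7 is the smallest generator of (Z/478Z)^×.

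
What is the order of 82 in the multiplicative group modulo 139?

By Lagrange's theorem, ord_139(82) divides φ(139) = 139 − 1 = 138 = 2 · 3 · 23.
Divisors of 138: 1, 2, 3, 6, 23, 46, 69, 138.
Check 82^d mod 139 for each divisor in increasing order:
82^1 ≡ 82
82^2 ≡ 52
82^3 ≡ 94
82^6 ≡ 79
82^23 ≡ 138
82^46 ≡ 1
So ord_139(82) = 46.

46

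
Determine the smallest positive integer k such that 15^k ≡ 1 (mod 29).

ord(15) | φ(29) = 29 − 1 = 28 = 2^2 · 7.
Divisors of 28: 1, 2, 4, 7, 14, 28.
Check 15^d mod 29 for each divisor in increasing order:
15^1 ≡ 15 (mod 29)
15^2 ≡ 22 (mod 29)
15^4 ≡ 20 (mod 29)
15^7 ≡ 17 (mod 29)
15^14 ≡ 28 (mod 29)
15^28 ≡ 1 (mod 29) ✓
Hence ord(15) = 28.

28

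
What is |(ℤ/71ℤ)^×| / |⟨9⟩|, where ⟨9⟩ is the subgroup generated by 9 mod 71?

Since 9 ∈ (Z/71Z)^×, its order divides φ(71) = 71 − 1 = 70 = 2 · 5 · 7.
Divisors of 70: 1, 2, 5, 7, 10, 14, 35, 70.
Test each divisor d:
9^1 ≡ 9 (mod 71)
9^2 ≡ 10 (mod 71)
9^5 ≡ 48 (mod 71)
9^7 ≡ 54 (mod 71)
9^10 ≡ 32 (mod 71)
9^14 ≡ 5 (mod 71)
9^35 ≡ 1 (mod 71) ✓
Thus |⟨9⟩| = ord(9) = 35.
Index = |(Z/71Z)^×| / |⟨9⟩| = 70 / 35 = 2.

2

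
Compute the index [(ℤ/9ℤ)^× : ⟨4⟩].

2

The order of 4 must divide φ(9) = φ(3^2) = 3·(3−1) = 6 = 2 · 3.
Divisors of 6: 1, 2, 3, 6.
Check 4^d mod 9 for each divisor in increasing order:
4^1 ≡ 4 (mod 9)
4^2 ≡ 7 (mod 9)
4^3 ≡ 1 (mod 9) ✓
So ord_9(4) = 3, hence |⟨4⟩| = 3.
The index is φ(9) / ord(4) = 6 / 3 = 2.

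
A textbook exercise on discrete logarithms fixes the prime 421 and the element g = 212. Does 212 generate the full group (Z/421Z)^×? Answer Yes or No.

Yes

φ(421) = 421 − 1 = 420 = 2^2 · 3 · 5 · 7.
212 is a primitive root mod 421 iff 212^(φ(421)/q) ≢ 1 for every prime q | φ(421), i.e. q ∈ {2, 3, 5, 7}.
212^210 ≡ 420 (mod 421)  [q = 2: ≢ 1 ✓]
212^140 ≡ 400 (mod 421)  [q = 3: ≢ 1 ✓]
212^84 ≡ 354 (mod 421)  [q = 5: ≢ 1 ✓]
212^60 ≡ 152 (mod 421)  [q = 7: ≢ 1 ✓]
Every test exponent gives a nontrivial residue, hence 212 generates the full group.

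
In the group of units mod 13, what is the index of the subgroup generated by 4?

2

ord(4) | φ(13) = 13 − 1 = 12 = 2^2 · 3.
Divisors of 12: 1, 2, 3, 4, 6, 12.
Compute 4^d (mod 13) for the divisors d until we hit 1:
4^1 ≡ 4 (mod 13)
4^2 ≡ 3 (mod 13)
4^3 ≡ 12 (mod 13)
4^4 ≡ 9 (mod 13)
4^6 ≡ 1 (mod 13) ✓
Thus |⟨4⟩| = ord(4) = 6.
[(Z/13Z)^× : ⟨4⟩] = 12/6 = 2.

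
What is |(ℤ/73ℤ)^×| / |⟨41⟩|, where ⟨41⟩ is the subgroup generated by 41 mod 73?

4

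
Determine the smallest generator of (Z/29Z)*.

2

φ(29) = 29 − 1 = 28 = 2^2 · 7.
Test candidates g = 2, 3, … against the prime factors q ∈ {2, 7} of φ(29): g is a generator iff g^(28/q) ≢ 1 for every such q.
g = 2: 2^14 ≡ 28; 2^4 ≡ 16 — none is 1, so 2 is a primitive root.
Hence the least primitive root of 29 is 2.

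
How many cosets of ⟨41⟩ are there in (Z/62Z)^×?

2

ord(41) | φ(62) = φ(2)·φ(31) = 1·30 = 30 = 2 · 3 · 5.
Divisors of 30: 1, 2, 3, 5, 6, 10, 15, 30.
Compute 41^d (mod 62) for the divisors d until we hit 1:
41^1 ≡ 41 (mod 62)
41^2 ≡ 7 (mod 62)
41^3 ≡ 39 (mod 62)
41^5 ≡ 25 (mod 62)
41^6 ≡ 33 (mod 62)
41^10 ≡ 5 (mod 62)
41^15 ≡ 1 (mod 62) ✓
The order of 41 is 15, so the subgroup it generates has 15 elements.
Index = |(Z/62Z)^×| / |⟨41⟩| = 30 / 15 = 2.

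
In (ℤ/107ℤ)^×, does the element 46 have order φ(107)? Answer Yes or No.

φ(107) = 107 − 1 = 106 = 2 · 53.
It suffices to check that the order of 46 is not a proper divisor of 106: compute 46^(106/q) for q ∈ {2, 53}.
46^53 ≡ 106 (mod 107)  [q = 2: ≢ 1 ✓]
46^2 ≡ 83 (mod 107)  [q = 53: ≢ 1 ✓]
Every test exponent gives a nontrivial residue, hence 46 generates the full group.

Yes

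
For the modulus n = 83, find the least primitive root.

2

φ(83) = 83 − 1 = 82 = 2 · 41.
g is a primitive root iff g^(82/q) ≢ 1 (mod 83) for each prime q ∈ {2, 41}.
g = 2: 2^41 ≡ 82; 2^2 ≡ 4 — none is 1, so 2 is a primitive root.
Hence the least primitive root of 83 is 2.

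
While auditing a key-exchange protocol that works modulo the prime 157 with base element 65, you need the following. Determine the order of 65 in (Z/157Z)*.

ord(65) | φ(157) = 157 − 1 = 156 = 2^2 · 3 · 13.
Divisors of 156: 1, 2, 3, 4, 6, 12, 13, 26, 39, 52, 78, 156.
Compute 65^d (mod 157) for the divisors d until we hit 1:
65^1 ≡ 65 (mod 157)
65^2 ≡ 143 (mod 157)
65^3 ≡ 32 (mod 157)
65^4 ≡ 39 (mod 157)
65^6 ≡ 82 (mod 157)
65^12 ≡ 130 (mod 157)
65^13 ≡ 129 (mod 157)
65^26 ≡ 156 (mod 157)
65^39 ≡ 28 (mod 157)
65^52 ≡ 1 (mod 157) ✓
Therefore the multiplicative order of 65 modulo 157 is 52.

52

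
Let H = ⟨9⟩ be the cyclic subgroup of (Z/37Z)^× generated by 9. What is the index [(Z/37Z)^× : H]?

4

The order of 9 must divide φ(37) = 37 − 1 = 36 = 2^2 · 3^2.
Divisors of 36: 1, 2, 3, 4, 6, 9, 12, 18, 36.
Test each divisor d:
9^1 ≡ 9 (mod 37)
9^2 ≡ 7 (mod 37)
9^3 ≡ 26 (mod 37)
9^4 ≡ 12 (mod 37)
9^6 ≡ 10 (mod 37)
9^9 ≡ 1 (mod 37) ✓
So ord_37(9) = 9, hence |⟨9⟩| = 9.
[(Z/37Z)^× : ⟨9⟩] = 36/9 = 4.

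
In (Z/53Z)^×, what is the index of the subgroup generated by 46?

4

By Lagrange's theorem, ord_53(46) divides φ(53) = 53 − 1 = 52 = 2^2 · 13.
Divisors of 52: 1, 2, 4, 13, 26, 52.
Check 46^d mod 53 for each divisor in increasing order:
46^1 ≡ 46 (mod 53)
46^2 ≡ 49 (mod 53)
46^4 ≡ 16 (mod 53)
46^13 ≡ 1 (mod 53) ✓
The order of 46 is 13, so the subgroup it generates has 13 elements.
The index is φ(53) / ord(46) = 52 / 13 = 4.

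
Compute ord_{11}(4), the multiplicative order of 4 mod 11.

5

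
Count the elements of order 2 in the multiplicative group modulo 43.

φ(43) = 43 − 1 = 42 = 2 · 3 · 7.
In a cyclic group of order 42, there are φ(d) elements of order d for each divisor d of 42, and zero for non-divisors.
2 | 42, and φ(2) = 2 − 1 = 1.

1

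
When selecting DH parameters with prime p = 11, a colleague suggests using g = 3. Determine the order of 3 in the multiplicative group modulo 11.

By Lagrange's theorem, ord_11(3) divides φ(11) = 11 − 1 = 10 = 2 · 5.
Divisors of 10: 1, 2, 5, 10.
Compute 3^d (mod 11) for the divisors d until we hit 1:
3^1 ≡ 3 (mod 11)
3^2 ≡ 9 (mod 11)
3^5 ≡ 1 (mod 11) ✓
The smallest such exponent is 5, so the order of 3 is 5.

5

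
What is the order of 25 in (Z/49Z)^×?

21

The order of 25 must divide φ(49) = φ(7^2) = 7·(7−1) = 42 = 2 · 3 · 7.
Divisors of 42: 1, 2, 3, 6, 7, 14, 21, 42.
Evaluate successive powers at the divisors of 42:
25^1 ≡ 25
25^2 ≡ 37
25^3 ≡ 43
25^6 ≡ 36
25^7 ≡ 18
25^14 ≡ 30
25^21 ≡ 1
Hence ord(25) = 21.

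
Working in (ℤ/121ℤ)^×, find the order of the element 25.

ord(25) | φ(121) = φ(11^2) = 11·(11−1) = 110 = 2 · 5 · 11.
Divisors of 110: 1, 2, 5, 10, 11, 22, 55, 110.
Compute 25^d (mod 121) for the divisors d until we hit 1:
25^1 ≡ 25 (mod 121)
25^2 ≡ 20 (mod 121)
25^5 ≡ 78 (mod 121)
25^10 ≡ 34 (mod 121)
25^11 ≡ 3 (mod 121)
25^22 ≡ 9 (mod 121)
25^55 ≡ 1 (mod 121) ✓
Hence ord(25) = 55.

55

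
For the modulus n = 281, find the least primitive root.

3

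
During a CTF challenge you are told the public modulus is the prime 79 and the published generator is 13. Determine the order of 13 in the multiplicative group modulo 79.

The order of 13 must divide φ(79) = 79 − 1 = 78 = 2 · 3 · 13.
Divisors of 78: 1, 2, 3, 6, 13, 26, 39, 78.
Test each divisor d:
13^1 ≡ 13 (mod 79)
13^2 ≡ 11 (mod 79)
13^3 ≡ 64 (mod 79)
13^6 ≡ 67 (mod 79)
13^13 ≡ 55 (mod 79)
13^26 ≡ 23 (mod 79)
13^39 ≡ 1 (mod 79) ✓
Hence ord(13) = 39.

39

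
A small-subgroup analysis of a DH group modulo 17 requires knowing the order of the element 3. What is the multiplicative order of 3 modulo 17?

The order of 3 must divide φ(17) = 17 − 1 = 16 = 2^4.
Divisors of 16: 1, 2, 4, 8, 16.
Compute 3^d (mod 17) for the divisors d until we hit 1:
3^1 ≡ 3
3^2 ≡ 9
3^4 ≡ 13
3^8 ≡ 16
3^16 ≡ 1
The smallest such exponent is 16, so the order of 3 is 16.

16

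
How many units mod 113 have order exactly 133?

0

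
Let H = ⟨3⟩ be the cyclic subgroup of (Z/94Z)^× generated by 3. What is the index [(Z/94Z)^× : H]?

2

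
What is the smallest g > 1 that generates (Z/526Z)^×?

φ(526) = φ(2)·φ(263) = 1·262 = 262 = 2 · 131.
g is a primitive root iff g^(262/q) ≢ 1 (mod 526) for each prime q ∈ {2, 131}.
g = 2: gcd(2, 526) = 2 > 1, not a unit — skip.
g = 3: 3^131 ≡ 1 — hits 1, so not a primitive root.
g = 4: gcd(4, 526) = 2 > 1, not a unit — skip.
g = 5: 5^131 ≡ 525; 5^2 ≡ 25 — none is 1, so 5 is a primitive root.
Hence the least primitive root of 526 is 5.

5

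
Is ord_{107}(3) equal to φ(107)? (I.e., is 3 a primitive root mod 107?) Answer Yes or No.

No

φ(107) = 107 − 1 = 106 = 2 · 53.
An element g generates (Z/107Z)^× iff g^(106/q) ≢ 1 (mod 107) for each prime q ∈ {2, 53}.
3^53 ≡ 1 (mod 107)  [q = 2: ≡ 1 ✗]
3^2 ≡ 9 (mod 107)  [q = 53: ≢ 1 ✓]
Since 3^53 ≡ 1, the order of 3 divides 53 < 106, so 3 is not a primitive root.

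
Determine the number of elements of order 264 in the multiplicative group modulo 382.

φ(382) = φ(2)·φ(191) = 1·190 = 190 = 2 · 5 · 19.
(Z/382Z)^× is cyclic (|G| = 190); a cyclic group of order m has exactly φ(d) elements of each order d | m, and none otherwise.
Since 264 ∤ 190, the count is 0.

0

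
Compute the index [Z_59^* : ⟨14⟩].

1

Since 14 ∈ (Z/59Z)^×, its order divides φ(59) = 59 − 1 = 58 = 2 · 29.
Divisors of 58: 1, 2, 29, 58.
Evaluate successive powers at the divisors of 58:
14^1 ≡ 14
14^2 ≡ 19
14^29 ≡ 58
14^58 ≡ 1
Thus |⟨14⟩| = ord(14) = 58.
[(Z/59Z)^× : ⟨14⟩] = 58/58 = 1.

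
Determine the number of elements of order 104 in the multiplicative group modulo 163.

φ(163) = 163 − 1 = 162 = 2 · 3^4.
In a cyclic group of order 162, there are φ(d) elements of order d for each divisor d of 162, and zero for non-divisors.
104 does not divide 162, so no element of (Z/163Z)^× has order 104.

0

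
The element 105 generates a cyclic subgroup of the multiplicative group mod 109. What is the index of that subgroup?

12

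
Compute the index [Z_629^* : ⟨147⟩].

Since 147 ∈ (Z/629Z)^×, its order divides φ(629) = φ(17·37) = (17−1)·(37−1) = 16·36 = 576 = 2^6 · 3^2.
Divisors of 576: 1, 2, 3, 4, 6, 8, 9, 12, 16, 18, 24, 32, 36, 48, 64, 72, 96, 144, 192, 288, 576.
Test each divisor d:
147^1 ≡ 147
147^2 ≡ 223
147^3 ≡ 73
147^4 ≡ 38
147^6 ≡ 297
147^8 ≡ 186
147^9 ≡ 295
147^12 ≡ 149
147^16 ≡ 1
Thus |⟨147⟩| = ord(147) = 16.
[(Z/629Z)^× : ⟨147⟩] = 576/16 = 36.

36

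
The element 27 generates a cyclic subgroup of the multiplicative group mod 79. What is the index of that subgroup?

3

ord(27) | φ(79) = 79 − 1 = 78 = 2 · 3 · 13.
Divisors of 78: 1, 2, 3, 6, 13, 26, 39, 78.
Check 27^d mod 79 for each divisor in increasing order:
27^1 ≡ 27
27^2 ≡ 18
27^3 ≡ 12
27^6 ≡ 65
27^13 ≡ 78
27^26 ≡ 1
Thus |⟨27⟩| = ord(27) = 26.
Index = |(Z/79Z)^×| / |⟨27⟩| = 78 / 26 = 3.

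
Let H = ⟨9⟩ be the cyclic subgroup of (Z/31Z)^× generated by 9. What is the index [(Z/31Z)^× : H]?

2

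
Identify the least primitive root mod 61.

2

φ(61) = 61 − 1 = 60 = 2^2 · 3 · 5.
g is a primitive root iff g^(60/q) ≢ 1 (mod 61) for each prime q ∈ {2, 3, 5}.
g = 2: 2^30 ≡ 60; 2^20 ≡ 47; 2^12 ≡ 9 — none is 1, so 2 is a primitive root.
Hence the least primitive root of 61 is 2.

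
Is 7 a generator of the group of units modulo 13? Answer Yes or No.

Yes

φ(13) = 13 − 1 = 12 = 2^2 · 3.
Test 7^(12/q) mod 13 for each prime factor q of 12:
7^6 ≡ 12 (mod 13)  [q = 2: ≢ 1 ✓]
7^4 ≡ 9 (mod 13)  [q = 3: ≢ 1 ✓]
All checks pass, so 7 has order 12 and is a primitive root modulo 13.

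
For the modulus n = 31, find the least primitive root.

φ(31) = 31 − 1 = 30 = 2 · 3 · 5.
Test candidates g = 2, 3, … against the prime factors q ∈ {2, 3, 5} of φ(31): g is a generator iff g^(30/q) ≢ 1 for every such q.
g = 2: 2^15 ≡ 1 — hits 1, so not a primitive root.
g = 3: 3^15 ≡ 30; 3^10 ≡ 25; 3^6 ≡ 16 — none is 1, so 3 is a primitive root.
Hence the least primitive root of 31 is 3.

3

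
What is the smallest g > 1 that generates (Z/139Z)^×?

2

φ(139) = 139 − 1 = 138 = 2 · 3 · 23.
Test candidates g = 2, 3, … against the prime factors q ∈ {2, 3, 23} of φ(139): g is a generator iff g^(138/q) ≢ 1 for every such q.
g = 2: 2^69 ≡ 138; 2^46 ≡ 96; 2^6 ≡ 64 — none is 1, so 2 is a primitive root.
The smallest primitive root modulo 139 is 2.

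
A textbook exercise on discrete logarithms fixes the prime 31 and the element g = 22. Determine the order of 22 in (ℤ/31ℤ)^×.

By Lagrange's theorem, ord_31(22) divides φ(31) = 31 − 1 = 30 = 2 · 3 · 5.
Divisors of 30: 1, 2, 3, 5, 6, 10, 15, 30.
Evaluate successive powers at the divisors of 30:
22^1 ≡ 22 (mod 31)
22^2 ≡ 19 (mod 31)
22^3 ≡ 15 (mod 31)
22^5 ≡ 6 (mod 31)
22^6 ≡ 8 (mod 31)
22^10 ≡ 5 (mod 31)
22^15 ≡ 30 (mod 31)
22^30 ≡ 1 (mod 31) ✓
So ord_31(22) = 30.

30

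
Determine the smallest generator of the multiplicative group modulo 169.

2

φ(169) = φ(13^2) = 13·(13−1) = 156 = 2^2 · 3 · 13.
g is a primitive root iff g^(156/q) ≢ 1 (mod 169) for each prime q ∈ {2, 3, 13}.
g = 2: 2^78 ≡ 168; 2^52 ≡ 146; 2^12 ≡ 40 — none is 1, so 2 is a primitive root.
Hence the least primitive root of 169 is 2.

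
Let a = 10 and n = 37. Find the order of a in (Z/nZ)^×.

3

ord(10) | φ(37) = 37 − 1 = 36 = 2^2 · 3^2.
Divisors of 36: 1, 2, 3, 4, 6, 9, 12, 18, 36.
Evaluate successive powers at the divisors of 36:
10^1 ≡ 10 (mod 37)
10^2 ≡ 26 (mod 37)
10^3 ≡ 1 (mod 37) ✓
Hence ord(10) = 3.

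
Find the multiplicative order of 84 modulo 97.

Since 84 ∈ (Z/97Z)^×, its order divides φ(97) = 97 − 1 = 96 = 2^5 · 3.
Divisors of 96: 1, 2, 3, 4, 6, 8, 12, 16, 24, 32, 48, 96.
Check 84^d mod 97 for each divisor in increasing order:
84^1 ≡ 84 (mod 97)
84^2 ≡ 72 (mod 97)
84^3 ≡ 34 (mod 97)
84^4 ≡ 43 (mod 97)
84^6 ≡ 89 (mod 97)
84^8 ≡ 6 (mod 97)
84^12 ≡ 64 (mod 97)
84^16 ≡ 36 (mod 97)
84^24 ≡ 22 (mod 97)
84^32 ≡ 35 (mod 97)
84^48 ≡ 96 (mod 97)
84^96 ≡ 1 (mod 97) ✓
The smallest such exponent is 96, so the order of 84 is 96.

96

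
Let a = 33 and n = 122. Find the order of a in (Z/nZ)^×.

20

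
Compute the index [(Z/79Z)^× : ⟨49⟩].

ord(49) | φ(79) = 79 − 1 = 78 = 2 · 3 · 13.
Divisors of 78: 1, 2, 3, 6, 13, 26, 39, 78.
Test each divisor d:
49^1 ≡ 49 (mod 79)
49^2 ≡ 31 (mod 79)
49^3 ≡ 18 (mod 79)
49^6 ≡ 8 (mod 79)
49^13 ≡ 55 (mod 79)
49^26 ≡ 23 (mod 79)
49^39 ≡ 1 (mod 79) ✓
Thus |⟨49⟩| = ord(49) = 39.
Index = |(Z/79Z)^×| / |⟨49⟩| = 78 / 39 = 2.

2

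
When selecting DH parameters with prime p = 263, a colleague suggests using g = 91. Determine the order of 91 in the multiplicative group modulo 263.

262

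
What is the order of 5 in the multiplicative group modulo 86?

42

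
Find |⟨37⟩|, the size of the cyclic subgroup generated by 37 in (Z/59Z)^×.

By Lagrange's theorem, ord_59(37) divides φ(59) = 59 − 1 = 58 = 2 · 29.
Divisors of 58: 1, 2, 29, 58.
Check 37^d mod 59 for each divisor in increasing order:
37^1 ≡ 37 (mod 59)
37^2 ≡ 12 (mod 59)
37^29 ≡ 58 (mod 59)
37^58 ≡ 1 (mod 59) ✓
The smallest such exponent is 58, so the order of 37 is 58.

58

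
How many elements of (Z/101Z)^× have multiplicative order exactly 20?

8

φ(101) = 101 − 1 = 100 = 2^2 · 5^2.
In a cyclic group of order 100, there are φ(d) elements of order d for each divisor d of 100, and zero for non-divisors.
20 = 2^2 · 5 divides 100, and φ(20) = 8.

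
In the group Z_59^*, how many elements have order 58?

φ(59) = 59 − 1 = 58 = 2 · 29.
In a cyclic group of order 58, there are φ(d) elements of order d for each divisor d of 58, and zero for non-divisors.
58 = 2 · 29 divides 58, and φ(58) = 28.

28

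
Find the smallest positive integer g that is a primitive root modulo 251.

6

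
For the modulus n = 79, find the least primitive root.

φ(79) = 79 − 1 = 78 = 2 · 3 · 13.
Test candidates g = 2, 3, … against the prime factors q ∈ {2, 3, 13} of φ(79): g is a generator iff g^(78/q) ≢ 1 for every such q.
g = 2: 2^39 ≡ 1 — hits 1, so not a primitive root.
g = 3: 3^39 ≡ 78; 3^26 ≡ 23; 3^6 ≡ 18 — none is 1, so 3 is a primitive root.
Hence the least primitive root of 79 is 3.

3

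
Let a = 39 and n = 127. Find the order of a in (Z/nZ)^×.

By Lagrange's theorem, ord_127(39) divides φ(127) = 127 − 1 = 126 = 2 · 3^2 · 7.
Divisors of 126: 1, 2, 3, 6, 7, 9, 14, 18, 21, 42, 63, 126.
Evaluate successive powers at the divisors of 126:
39^1 ≡ 39 (mod 127)
39^2 ≡ 124 (mod 127)
39^3 ≡ 10 (mod 127)
39^6 ≡ 100 (mod 127)
39^7 ≡ 90 (mod 127)
39^9 ≡ 111 (mod 127)
39^14 ≡ 99 (mod 127)
39^18 ≡ 2 (mod 127)
39^21 ≡ 20 (mod 127)
39^42 ≡ 19 (mod 127)
39^63 ≡ 126 (mod 127)
39^126 ≡ 1 (mod 127) ✓
So ord_127(39) = 126.

126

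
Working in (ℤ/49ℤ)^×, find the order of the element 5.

42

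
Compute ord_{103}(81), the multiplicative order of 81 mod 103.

By Lagrange's theorem, ord_103(81) divides φ(103) = 103 − 1 = 102 = 2 · 3 · 17.
Divisors of 102: 1, 2, 3, 6, 17, 34, 51, 102.
Check 81^d mod 103 for each divisor in increasing order:
81^1 ≡ 81 (mod 103)
81^2 ≡ 72 (mod 103)
81^3 ≡ 64 (mod 103)
81^6 ≡ 79 (mod 103)
81^17 ≡ 1 (mod 103) ✓
The smallest such exponent is 17, so the order of 81 is 17.

17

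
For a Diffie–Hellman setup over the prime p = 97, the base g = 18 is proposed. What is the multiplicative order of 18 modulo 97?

16

By Lagrange's theorem, ord_97(18) divides φ(97) = 97 − 1 = 96 = 2^5 · 3.
Divisors of 96: 1, 2, 3, 4, 6, 8, 12, 16, 24, 32, 48, 96.
Check 18^d mod 97 for each divisor in increasing order:
18^1 ≡ 18 (mod 97)
18^2 ≡ 33 (mod 97)
18^3 ≡ 12 (mod 97)
18^4 ≡ 22 (mod 97)
18^6 ≡ 47 (mod 97)
18^8 ≡ 96 (mod 97)
18^12 ≡ 75 (mod 97)
18^16 ≡ 1 (mod 97) ✓
Hence ord(18) = 16.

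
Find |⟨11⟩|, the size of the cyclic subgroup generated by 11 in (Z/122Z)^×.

By Lagrange's theorem, ord_122(11) divides φ(122) = φ(2)·φ(61) = 1·60 = 60 = 2^2 · 3 · 5.
Divisors of 60: 1, 2, 3, 4, 5, 6, 10, 12, 15, 20, 30, 60.
Check 11^d mod 122 for each divisor in increasing order:
11^1 ≡ 11 (mod 122)
11^2 ≡ 121 (mod 122)
11^3 ≡ 111 (mod 122)
11^4 ≡ 1 (mod 122) ✓
The smallest such exponent is 4, so the order of 11 is 4.

4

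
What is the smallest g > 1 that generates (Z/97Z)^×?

5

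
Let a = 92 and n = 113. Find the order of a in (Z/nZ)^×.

112

By Lagrange's theorem, ord_113(92) divides φ(113) = 113 − 1 = 112 = 2^4 · 7.
Divisors of 112: 1, 2, 4, 7, 8, 14, 16, 28, 56, 112.
Evaluate successive powers at the divisors of 112:
92^1 ≡ 92
92^2 ≡ 102
92^4 ≡ 8
92^7 ≡ 40
92^8 ≡ 64
92^14 ≡ 18
92^16 ≡ 28
92^28 ≡ 98
92^56 ≡ 112
92^112 ≡ 1
Hence ord(92) = 112.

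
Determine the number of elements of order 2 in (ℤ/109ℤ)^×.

1

φ(109) = 109 − 1 = 108 = 2^2 · 3^3.
In a cyclic group of order 108, there are φ(d) elements of order d for each divisor d of 108, and zero for non-divisors.
2 | 108, and φ(2) = 2 − 1 = 1.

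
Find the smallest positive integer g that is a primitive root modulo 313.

φ(313) = 313 − 1 = 312 = 2^3 · 3 · 13.
Test candidates g = 2, 3, … against the prime factors q ∈ {2, 3, 13} of φ(313): g is a generator iff g^(312/q) ≢ 1 for every such q.
g = 2: 2^156 ≡ 1 — hits 1, so not a primitive root.
g = 3: 3^156 ≡ 1 — hits 1, so not a primitive root.
g = 4: 4^156 ≡ 1 — hits 1, so not a primitive root.
g = 5: 5^156 ≡ 312; 5^104 ≡ 1 — hits 1, so not a primitive root.
g = 6: 6^156 ≡ 1 — hits 1, so not a primitive root.
g = 7: 7^156 ≡ 312; 7^104 ≡ 1 — hits 1, so not a primitive root.
g = 8: 8^156 ≡ 1 — hits 1, so not a primitive root.
g = 9: 9^156 ≡ 1 — hits 1, so not a primitive root.
g = 10: 10^156 ≡ 312; 10^104 ≡ 214; 10^24 ≡ 103 — none is 1, so 10 is a primitive root.
The smallest primitive root modulo 313 is 10.

10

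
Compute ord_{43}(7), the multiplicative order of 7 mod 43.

6

By Lagrange's theorem, ord_43(7) divides φ(43) = 43 − 1 = 42 = 2 · 3 · 7.
Divisors of 42: 1, 2, 3, 6, 7, 14, 21, 42.
Test each divisor d:
7^1 ≡ 7 (mod 43)
7^2 ≡ 6 (mod 43)
7^3 ≡ 42 (mod 43)
7^6 ≡ 1 (mod 43) ✓
The smallest such exponent is 6, so the order of 7 is 6.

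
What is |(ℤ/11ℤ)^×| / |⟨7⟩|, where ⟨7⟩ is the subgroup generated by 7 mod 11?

1

ord(7) | φ(11) = 11 − 1 = 10 = 2 · 5.
Divisors of 10: 1, 2, 5, 10.
Compute 7^d (mod 11) for the divisors d until we hit 1:
7^1 ≡ 7 (mod 11)
7^2 ≡ 5 (mod 11)
7^5 ≡ 10 (mod 11)
7^10 ≡ 1 (mod 11) ✓
So ord_11(7) = 10, hence |⟨7⟩| = 10.
The index is φ(11) / ord(7) = 10 / 10 = 1.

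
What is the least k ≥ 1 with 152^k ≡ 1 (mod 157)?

156

Since 152 ∈ (Z/157Z)^×, its order divides φ(157) = 157 − 1 = 156 = 2^2 · 3 · 13.
Divisors of 156: 1, 2, 3, 4, 6, 12, 13, 26, 39, 52, 78, 156.
Evaluate successive powers at the divisors of 156:
152^1 ≡ 152
152^2 ≡ 25
152^3 ≡ 32
152^4 ≡ 154
152^6 ≡ 82
152^12 ≡ 130
152^13 ≡ 135
152^26 ≡ 13
152^39 ≡ 28
152^52 ≡ 12
152^78 ≡ 156
152^156 ≡ 1
The smallest such exponent is 156, so the order of 152 is 156.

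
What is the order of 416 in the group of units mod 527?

120

By Lagrange's theorem, ord_527(416) divides φ(527) = φ(17·31) = (17−1)·(31−1) = 16·30 = 480 = 2^5 · 3 · 5.
Divisors of 480: 1, 2, 3, 4, 5, 6, 8, 10, 12, 15, 16, 20, 24, 30, 32, 40, 48, 60, 80, 96, 120, 160, 240, 480.
Evaluate successive powers at the divisors of 480:
416^1 ≡ 416 (mod 527)
416^2 ≡ 200 (mod 527)
416^3 ≡ 461 (mod 527)
416^4 ≡ 475 (mod 527)
416^5 ≡ 502 (mod 527)
416^6 ≡ 140 (mod 527)
416^8 ≡ 69 (mod 527)
416^10 ≡ 98 (mod 527)
416^12 ≡ 101 (mod 527)
416^15 ≡ 185 (mod 527)
416^16 ≡ 18 (mod 527)
416^20 ≡ 118 (mod 527)
416^24 ≡ 188 (mod 527)
416^30 ≡ 497 (mod 527)
416^32 ≡ 324 (mod 527)
416^40 ≡ 222 (mod 527)
416^48 ≡ 35 (mod 527)
416^60 ≡ 373 (mod 527)
416^80 ≡ 273 (mod 527)
416^96 ≡ 171 (mod 527)
416^120 ≡ 1 (mod 527) ✓
The smallest such exponent is 120, so the order of 416 is 120.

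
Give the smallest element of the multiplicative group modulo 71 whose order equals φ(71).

φ(71) = 71 − 1 = 70 = 2 · 5 · 7.
g is a primitive root iff g^(70/q) ≢ 1 (mod 71) for each prime q ∈ {2, 5, 7}.
g = 2: 2^35 ≡ 1 — hits 1, so not a primitive root.
g = 3: 3^35 ≡ 1 — hits 1, so not a primitive root.
g = 4: 4^35 ≡ 1 — hits 1, so not a primitive root.
g = 5: 5^35 ≡ 1 — hits 1, so not a primitive root.
g = 6: 6^35 ≡ 1 — hits 1, so not a primitive root.
g = 7: 7^35 ≡ 70; 7^14 ≡ 54; 7^10 ≡ 45 — none is 1, so 7 is a primitive root.
So 7 is the smallest generator of (Z/71Z)^×.

7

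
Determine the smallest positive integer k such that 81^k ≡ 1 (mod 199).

99

Since 81 ∈ (Z/199Z)^×, its order divides φ(199) = 199 − 1 = 198 = 2 · 3^2 · 11.
Divisors of 198: 1, 2, 3, 6, 9, 11, 18, 22, 33, 66, 99, 198.
Test each divisor d:
81^1 ≡ 81
81^2 ≡ 193
81^3 ≡ 111
81^6 ≡ 182
81^9 ≡ 103
81^11 ≡ 178
81^18 ≡ 62
81^22 ≡ 43
81^33 ≡ 92
81^66 ≡ 106
81^99 ≡ 1
So ord_199(81) = 99.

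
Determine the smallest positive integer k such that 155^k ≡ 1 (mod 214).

53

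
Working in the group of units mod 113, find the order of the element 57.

ord(57) | φ(113) = 113 − 1 = 112 = 2^4 · 7.
Divisors of 112: 1, 2, 4, 7, 8, 14, 16, 28, 56, 112.
Compute 57^d (mod 113) for the divisors d until we hit 1:
57^1 ≡ 57 (mod 113)
57^2 ≡ 85 (mod 113)
57^4 ≡ 106 (mod 113)
57^7 ≡ 98 (mod 113)
57^8 ≡ 49 (mod 113)
57^14 ≡ 112 (mod 113)
57^16 ≡ 28 (mod 113)
57^28 ≡ 1 (mod 113) ✓
Therefore the multiplicative order of 57 modulo 113 is 28.

28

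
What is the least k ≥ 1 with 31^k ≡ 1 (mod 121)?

The order of 31 must divide φ(121) = φ(11^2) = 11·(11−1) = 110 = 2 · 5 · 11.
Divisors of 110: 1, 2, 5, 10, 11, 22, 55, 110.
Test each divisor d:
31^1 ≡ 31
31^2 ≡ 114
31^5 ≡ 67
31^10 ≡ 12
31^11 ≡ 9
31^22 ≡ 81
31^55 ≡ 1
So ord_121(31) = 55.

55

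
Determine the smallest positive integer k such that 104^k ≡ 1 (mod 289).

136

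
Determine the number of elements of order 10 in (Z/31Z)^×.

4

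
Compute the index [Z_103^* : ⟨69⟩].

The order of 69 must divide φ(103) = 103 − 1 = 102 = 2 · 3 · 17.
Divisors of 102: 1, 2, 3, 6, 17, 34, 51, 102.
Test each divisor d:
69^1 ≡ 69 (mod 103)
69^2 ≡ 23 (mod 103)
69^3 ≡ 42 (mod 103)
69^6 ≡ 13 (mod 103)
69^17 ≡ 102 (mod 103)
69^34 ≡ 1 (mod 103) ✓
Thus |⟨69⟩| = ord(69) = 34.
[(Z/103Z)^× : ⟨69⟩] = 102/34 = 3.

3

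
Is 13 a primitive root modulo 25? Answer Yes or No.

Yes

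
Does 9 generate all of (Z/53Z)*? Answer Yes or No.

φ(53) = 53 − 1 = 52 = 2^2 · 13.
An element g generates (Z/53Z)^× iff g^(52/q) ≢ 1 (mod 53) for each prime q ∈ {2, 13}.
9^26 ≡ 1 (mod 53)  [q = 2: ≡ 1 ✗]
9^4 ≡ 42 (mod 53)  [q = 13: ≢ 1 ✓]
Since 9^26 ≡ 1, the order of 9 divides 26 < 52, so 9 is not a primitive root.

No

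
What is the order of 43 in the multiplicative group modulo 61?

ord(43) | φ(61) = 61 − 1 = 60 = 2^2 · 3 · 5.
Divisors of 60: 1, 2, 3, 4, 5, 6, 10, 12, 15, 20, 30, 60.
Evaluate successive powers at the divisors of 60:
43^1 ≡ 43 (mod 61)
43^2 ≡ 19 (mod 61)
43^3 ≡ 24 (mod 61)
43^4 ≡ 56 (mod 61)
43^5 ≡ 29 (mod 61)
43^6 ≡ 27 (mod 61)
43^10 ≡ 48 (mod 61)
43^12 ≡ 58 (mod 61)
43^15 ≡ 50 (mod 61)
43^20 ≡ 47 (mod 61)
43^30 ≡ 60 (mod 61)
43^60 ≡ 1 (mod 61) ✓
The smallest such exponent is 60, so the order of 43 is 60.

60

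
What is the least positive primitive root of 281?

φ(281) = 281 − 1 = 280 = 2^3 · 5 · 7.
Test candidates g = 2, 3, … against the prime factors q ∈ {2, 5, 7} of φ(281): g is a generator iff g^(280/q) ≢ 1 for every such q.
g = 2: 2^140 ≡ 1 — hits 1, so not a primitive root.
g = 3: 3^140 ≡ 280; 3^56 ≡ 86; 3^40 ≡ 249 — none is 1, so 3 is a primitive root.
So 3 is the smallest generator of (Z/281Z)^×.

3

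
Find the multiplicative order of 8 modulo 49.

The order of 8 must divide φ(49) = φ(7^2) = 7·(7−1) = 42 = 2 · 3 · 7.
Divisors of 42: 1, 2, 3, 6, 7, 14, 21, 42.
Check 8^d mod 49 for each divisor in increasing order:
8^1 ≡ 8
8^2 ≡ 15
8^3 ≡ 22
8^6 ≡ 43
8^7 ≡ 1
Therefore the multiplicative order of 8 modulo 49 is 7.

7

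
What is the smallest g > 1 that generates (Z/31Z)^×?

φ(31) = 31 − 1 = 30 = 2 · 3 · 5.
Test candidates g = 2, 3, … against the prime factors q ∈ {2, 3, 5} of φ(31): g is a generator iff g^(30/q) ≢ 1 for every such q.
g = 2: 2^15 ≡ 1 — hits 1, so not a primitive root.
g = 3: 3^15 ≡ 30; 3^10 ≡ 25; 3^6 ≡ 16 — none is 1, so 3 is a primitive root.
Hence the least primitive root of 31 is 3.

3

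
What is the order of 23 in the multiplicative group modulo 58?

7

ord(23) | φ(58) = φ(2)·φ(29) = 1·28 = 28 = 2^2 · 7.
Divisors of 28: 1, 2, 4, 7, 14, 28.
Check 23^d mod 58 for each divisor in increasing order:
23^1 ≡ 23
23^2 ≡ 7
23^4 ≡ 49
23^7 ≡ 1
Therefore the multiplicative order of 23 modulo 58 is 7.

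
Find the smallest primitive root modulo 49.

3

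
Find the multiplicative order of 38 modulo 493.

28

ord(38) | φ(493) = φ(17·29) = (17−1)·(29−1) = 16·28 = 448 = 2^6 · 7.
Divisors of 448: 1, 2, 4, 7, 8, 14, 16, 28, 32, 56, 64, 112, 224, 448.
Check 38^d mod 493 for each divisor in increasing order:
38^1 ≡ 38
38^2 ≡ 458
38^4 ≡ 239
38^7 ≡ 115
38^8 ≡ 426
38^14 ≡ 407
38^16 ≡ 52
38^28 ≡ 1
Therefore the multiplicative order of 38 modulo 493 is 28.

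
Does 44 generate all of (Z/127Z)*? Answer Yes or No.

φ(127) = 127 − 1 = 126 = 2 · 3^2 · 7.
An element g generates (Z/127Z)^× iff g^(126/q) ≢ 1 (mod 127) for each prime q ∈ {2, 3, 7}.
44^63 ≡ 1 (mod 127)  [q = 2: ≡ 1 ✗]
44^42 ≡ 19 (mod 127)  [q = 3: ≢ 1 ✓]
44^18 ≡ 16 (mod 127)  [q = 7: ≢ 1 ✓]
Since 44^63 ≡ 1, the order of 44 divides 63 < 126, so 44 is not a primitive root.

No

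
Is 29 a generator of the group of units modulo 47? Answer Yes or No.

φ(47) = 47 − 1 = 46 = 2 · 23.
An element g generates (Z/47Z)^× iff g^(46/q) ≢ 1 (mod 47) for each prime q ∈ {2, 23}.
29^23 ≡ 46 (mod 47)  [q = 2: ≢ 1 ✓]
29^2 ≡ 42 (mod 47)  [q = 23: ≢ 1 ✓]
Every test exponent gives a nontrivial residue, hence 29 generates the full group.

Yes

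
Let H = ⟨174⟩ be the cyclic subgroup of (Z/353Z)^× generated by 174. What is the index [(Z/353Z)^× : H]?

1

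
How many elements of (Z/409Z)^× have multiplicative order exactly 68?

φ(409) = 409 − 1 = 408 = 2^3 · 3 · 17.
In a cyclic group of order 408, there are φ(d) elements of order d for each divisor d of 408, and zero for non-divisors.
68 = 2^2 · 17 divides 408, and φ(68) = 32.

32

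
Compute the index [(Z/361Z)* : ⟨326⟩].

1

The order of 326 must divide φ(361) = φ(19^2) = 19·(19−1) = 342 = 2 · 3^2 · 19.
Divisors of 342: 1, 2, 3, 6, 9, 18, 19, 38, 57, 114, 171, 342.
Check 326^d mod 361 for each divisor in increasing order:
326^1 ≡ 326 (mod 361)
326^2 ≡ 142 (mod 361)
326^3 ≡ 84 (mod 361)
326^6 ≡ 197 (mod 361)
326^9 ≡ 303 (mod 361)
326^18 ≡ 115 (mod 361)
326^19 ≡ 307 (mod 361)
326^38 ≡ 28 (mod 361)
326^57 ≡ 293 (mod 361)
326^114 ≡ 292 (mod 361)
326^171 ≡ 360 (mod 361)
326^342 ≡ 1 (mod 361) ✓
The order of 326 is 342, so the subgroup it generates has 342 elements.
The index is φ(361) / ord(326) = 342 / 342 = 1.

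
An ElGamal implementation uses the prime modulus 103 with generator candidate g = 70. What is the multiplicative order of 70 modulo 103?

The order of 70 must divide φ(103) = 103 − 1 = 102 = 2 · 3 · 17.
Divisors of 102: 1, 2, 3, 6, 17, 34, 51, 102.
Compute 70^d (mod 103) for the divisors d until we hit 1:
70^1 ≡ 70
70^2 ≡ 59
70^3 ≡ 10
70^6 ≡ 100
70^17 ≡ 57
70^34 ≡ 56
70^51 ≡ 102
70^102 ≡ 1
Hence ord(70) = 102.

102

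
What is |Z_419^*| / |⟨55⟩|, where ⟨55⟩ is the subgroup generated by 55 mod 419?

1

The order of 55 must divide φ(419) = 419 − 1 = 418 = 2 · 11 · 19.
Divisors of 418: 1, 2, 11, 19, 22, 38, 209, 418.
Check 55^d mod 419 for each divisor in increasing order:
55^1 ≡ 55
55^2 ≡ 92
55^11 ≡ 370
55^19 ≡ 350
55^22 ≡ 306
55^38 ≡ 152
55^209 ≡ 418
55^418 ≡ 1
The order of 55 is 418, so the subgroup it generates has 418 elements.
Index = |(Z/419Z)^×| / |⟨55⟩| = 418 / 418 = 1.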